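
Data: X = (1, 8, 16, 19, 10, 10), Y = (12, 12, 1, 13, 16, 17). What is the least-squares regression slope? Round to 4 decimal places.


b = sum((xi-xbar)(yi-ybar)) / sum((xi-xbar)^2)
n = 6, xbar = 64/6 = 32/3 ≈ 10.666667, ybar = 71/6 ≈ 11.833333
Sxy = sum((xi-xbar)(yi-ybar)) = -169/3 ≈ -56.333333
Sxx = sum((xi-xbar)^2) = 598/3 ≈ 199.333333
b = Sxy / Sxx = -13/46 ≈ -0.282609

-0.2826


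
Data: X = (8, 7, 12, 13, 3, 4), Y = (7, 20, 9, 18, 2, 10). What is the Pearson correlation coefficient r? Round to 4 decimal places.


r = sum((xi-xbar)(yi-ybar)) / sqrt(sum((xi-xbar)^2) * sum((yi-ybar)^2))
n = 6, xbar = 47/6 ≈ 7.833333, ybar = 66/6 = 11
Sxy = sum((xi-xbar)(yi-ybar)) = 67
Sxx = sum((xi-xbar)^2) = 497/6 ≈ 82.833333
Syy = sum((yi-ybar)^2) = 232
sqrt(Sxx*Syy) ≈ 138.626597
r = Sxy / sqrt(Sxx*Syy) = 67 / 138.626597 ≈ 0.483313

0.4833


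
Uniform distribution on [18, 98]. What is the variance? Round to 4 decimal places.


Var = (b-a)^2 / 12
(b-a)^2 = (98 - 18)^2 = 6400
Var = 6400/12 ≈ 533.333333

533.3333


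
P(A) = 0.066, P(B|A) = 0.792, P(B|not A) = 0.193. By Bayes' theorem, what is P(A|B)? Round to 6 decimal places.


P(A|B) = P(B|A)*P(A) / P(B), P(B) = P(B|A)*P(A) + P(B|not A)*P(not A)
P(B|A)*P(A) = 0.792 * 0.066 = 0.052272
P(B|not A)*P(not A) = 0.193 * 0.934 = 0.180262
P(B) = 0.052272 + 0.180262 = 0.232534
P(A|B) = 0.052272 / 0.232534 ≈ 0.22479293

0.224793


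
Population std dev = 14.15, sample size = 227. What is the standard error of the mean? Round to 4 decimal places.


SE = sigma / sqrt(n)
sqrt(227) ≈ 15.066519
SE = 14.15 / 15.066519 ≈ 0.939168

0.9392


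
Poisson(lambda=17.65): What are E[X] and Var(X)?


E[X] = Var(X) = lambda = 17.65

17.65, 17.65


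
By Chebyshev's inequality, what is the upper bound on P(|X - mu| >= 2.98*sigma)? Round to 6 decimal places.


P <= 1/k^2
k^2 = 2.98^2 = 8.8804
1/k^2 = 1 / 8.8804 ≈ 0.11260754

0.112608


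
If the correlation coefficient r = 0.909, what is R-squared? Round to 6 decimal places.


R^2 = r^2 = (0.909)^2 = 0.826281

0.826281


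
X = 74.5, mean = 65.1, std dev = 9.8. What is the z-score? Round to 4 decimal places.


z = (X - mu) / sigma
X - mu = 74.5 - 65.1 = 9.4
z = 9.4 / 9.8 = 47/49 ≈ 0.959184

0.9592


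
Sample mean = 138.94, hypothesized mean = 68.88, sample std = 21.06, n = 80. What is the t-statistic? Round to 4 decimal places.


t = (xbar - mu0) / (s/sqrt(n))
xbar - mu0 = 138.94 - 68.88 = 70.06
sqrt(80) ≈ 8.94427191
s/sqrt(n) = 21.06 / 8.94427191 ≈ 2.35457958
t = 70.06 / 2.35457958 ≈ 29.754781

29.7548


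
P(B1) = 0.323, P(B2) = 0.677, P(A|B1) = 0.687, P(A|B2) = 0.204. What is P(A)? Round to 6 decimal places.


P(A) = P(A|B1)*P(B1) + P(A|B2)*P(B2)
P(A|B1)*P(B1) = 0.687 * 0.323 = 0.221901
P(A|B2)*P(B2) = 0.204 * 0.677 = 0.138108
P(A) = 0.221901 + 0.138108 = 0.360009

0.360009


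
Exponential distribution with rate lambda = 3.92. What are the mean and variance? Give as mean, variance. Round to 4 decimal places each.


mean = 1/lam, var = 1/lam^2
mean = 1 / 3.92 = 25/98 ≈ 0.255102
lam^2 = 3.92^2 = 15.3664
var = 1 / 15.3664 = 625/9604 ≈ 0.065077

0.2551, 0.0651


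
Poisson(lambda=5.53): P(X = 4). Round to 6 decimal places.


P = e^(-lam) * lam^k / k!
e^(-5.53) ≈ 0.003965989
lam^k = 5.53^4 ≈ 935.191445
k! = 4! = 24
P = 0.003965989 * 935.191445 / 24 ≈ 0.154540

0.154540


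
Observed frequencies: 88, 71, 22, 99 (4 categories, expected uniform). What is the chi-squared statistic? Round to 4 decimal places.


chi2 = sum((O-E)^2/E), E = total/4
total = 280, E = 280/4 = 70
(88 - 70)^2 / 70 = 324 / 70 = 162/35 ≈ 4.628571
(71 - 70)^2 / 70 = 1 / 70 = 1/70 ≈ 0.014286
(22 - 70)^2 / 70 = 2304 / 70 = 1152/35 ≈ 32.914286
(99 - 70)^2 / 70 = 841 / 70 = 841/70 ≈ 12.014286
chi2 = 347/7 ≈ 49.571429

49.5714


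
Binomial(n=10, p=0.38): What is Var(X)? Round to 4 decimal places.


Var = n*p*(1-p) = 10 * 0.38 * 0.62 = 2.356

2.3560


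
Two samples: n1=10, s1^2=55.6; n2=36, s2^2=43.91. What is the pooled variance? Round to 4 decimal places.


sp^2 = ((n1-1)*s1^2 + (n2-1)*s2^2)/(n1+n2-2)
(n1-1)*s1^2 = 9 * 55.6 = 500.4
(n2-1)*s2^2 = 35 * 43.91 = 1536.85
numerator = 500.4 + 1536.85 = 2037.25
n1+n2-2 = 44
sp^2 = 2037.25 / 44 = 8149/176 ≈ 46.301136

46.3011


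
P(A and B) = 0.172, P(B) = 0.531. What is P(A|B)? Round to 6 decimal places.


P(A|B) = P(A and B) / P(B) = 0.172 / 0.531 = 172/531 ≈ 0.32391714

0.323917


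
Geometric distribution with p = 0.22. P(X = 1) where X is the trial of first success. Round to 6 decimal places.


P = (1-p)^(k-1) * p
(1-p)^(k-1) = 0.78^0 = 1
P = 1 * 0.22 = 0.22

0.220000


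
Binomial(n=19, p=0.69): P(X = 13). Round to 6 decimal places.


P = C(n,k) * p^k * (1-p)^(n-k)
C(19,13) = 27132
p^k = 0.69^13 ≈ 0.008035968
(1-p)^(n-k) = 0.31^6 ≈ 0.0008875037
P = 27132 * 0.008035968 * 0.0008875037 ≈ 0.193504

0.193504


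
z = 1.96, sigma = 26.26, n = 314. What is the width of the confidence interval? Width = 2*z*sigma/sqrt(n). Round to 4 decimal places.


width = 2*z*sigma/sqrt(n)
2*z*sigma = 2 * 1.96 * 26.26 = 102.9392
sqrt(314) ≈ 17.720045
width = 102.9392 / 17.720045 ≈ 5.809195

5.8092


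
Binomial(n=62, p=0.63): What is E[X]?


E[X] = n*p = 62 * 0.63 = 39.06

39.06


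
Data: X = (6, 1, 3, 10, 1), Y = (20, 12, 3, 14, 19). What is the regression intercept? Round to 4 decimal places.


a = ybar - b*xbar, where b = sum((xi-xbar)(yi-ybar)) / sum((xi-xbar)^2)
n = 5, xbar = 21/5 = 4.2, ybar = 68/5 = 13.6
Sxy = sum((xi-xbar)(yi-ybar)) = 14.4
Sxx = sum((xi-xbar)^2) = 58.8
b = Sxy / Sxx = 12/49 ≈ 0.244898
a = 13.6 - 0.244898 * 4.2 = 88/7 ≈ 12.571429

12.5714


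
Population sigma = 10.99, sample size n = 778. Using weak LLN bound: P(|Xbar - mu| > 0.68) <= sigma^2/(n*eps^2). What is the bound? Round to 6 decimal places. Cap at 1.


bound = min(1, sigma^2/(n*eps^2))
sigma^2 = 10.99^2 = 120.7801
n*eps^2 = 778 * 0.68^2 = 778 * 0.4624 = 359.7472
sigma^2/(n*eps^2) = 120.7801 / 359.7472 ≈ 0.33573604

0.335736


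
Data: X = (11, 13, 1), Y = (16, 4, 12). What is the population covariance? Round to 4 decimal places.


Cov = (1/n)*sum((xi-xbar)(yi-ybar))
n = 3, xbar = 25/3 ≈ 8.333333, ybar = 32/3 ≈ 10.666667
sum((xi-xbar)(yi-ybar)) = -80/3 ≈ -26.666667
Cov = -26.666667 / 3 = -80/9 ≈ -8.888889

-8.8889


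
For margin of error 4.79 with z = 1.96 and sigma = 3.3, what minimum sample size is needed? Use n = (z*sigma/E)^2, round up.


z*sigma/E = 1.96 * 3.3 / 4.79 = 3234/2395 ≈ 1.350313
(z*sigma/E)^2 ≈ 1.823346
round up: n = 2

2


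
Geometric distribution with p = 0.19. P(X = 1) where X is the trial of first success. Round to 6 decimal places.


P = (1-p)^(k-1) * p
(1-p)^(k-1) = 0.81^0 = 1
P = 1 * 0.19 = 0.19

0.190000


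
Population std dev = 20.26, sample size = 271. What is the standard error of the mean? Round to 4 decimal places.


SE = sigma / sqrt(n)
sqrt(271) ≈ 16.462078
SE = 20.26 / 16.462078 ≈ 1.230707

1.2307


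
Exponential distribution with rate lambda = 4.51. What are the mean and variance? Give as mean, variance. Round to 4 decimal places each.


mean = 1/lam, var = 1/lam^2
mean = 1 / 4.51 = 100/451 ≈ 0.221729
lam^2 = 4.51^2 = 20.3401
var = 1 / 20.3401 ≈ 0.049164

0.2217, 0.0492


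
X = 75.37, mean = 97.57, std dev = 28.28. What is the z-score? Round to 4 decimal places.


z = (X - mu) / sigma
X - mu = 75.37 - 97.57 = -22.2
z = -22.2 / 28.28 = -555/707 ≈ -0.785007

-0.7850


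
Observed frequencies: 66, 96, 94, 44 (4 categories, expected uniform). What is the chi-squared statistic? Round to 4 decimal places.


chi2 = sum((O-E)^2/E), E = total/4
total = 300, E = 300/4 = 75
(66 - 75)^2 / 75 = 81 / 75 = 1.08
(96 - 75)^2 / 75 = 441 / 75 = 5.88
(94 - 75)^2 / 75 = 361 / 75 = 361/75 ≈ 4.813333
(44 - 75)^2 / 75 = 961 / 75 = 961/75 ≈ 12.813333
chi2 = 1844/75 ≈ 24.586667

24.5867


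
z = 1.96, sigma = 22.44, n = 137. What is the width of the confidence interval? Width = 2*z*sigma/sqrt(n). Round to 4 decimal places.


width = 2*z*sigma/sqrt(n)
2*z*sigma = 2 * 1.96 * 22.44 = 87.9648
sqrt(137) ≈ 11.704700
width = 87.9648 / 11.704700 ≈ 7.515340

7.5153


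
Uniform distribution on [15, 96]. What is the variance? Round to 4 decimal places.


Var = (b-a)^2 / 12
(b-a)^2 = (96 - 15)^2 = 6561
Var = 6561/12 = 546.75

546.7500


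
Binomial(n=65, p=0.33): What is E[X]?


E[X] = n*p = 65 * 0.33 = 21.45

21.45


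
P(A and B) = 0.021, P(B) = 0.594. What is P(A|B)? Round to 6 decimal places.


P(A|B) = P(A and B) / P(B) = 0.021 / 0.594 = 7/198 ≈ 0.03535354

0.035354


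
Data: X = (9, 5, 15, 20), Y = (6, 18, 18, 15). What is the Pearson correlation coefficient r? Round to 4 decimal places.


r = sum((xi-xbar)(yi-ybar)) / sqrt(sum((xi-xbar)^2) * sum((yi-ybar)^2))
n = 4, xbar = 49/4 = 12.25, ybar = 57/4 = 14.25
Sxy = sum((xi-xbar)(yi-ybar)) = 15.75
Sxx = sum((xi-xbar)^2) = 130.75
Syy = sum((yi-ybar)^2) = 96.75
sqrt(Sxx*Syy) ≈ 112.472497
r = Sxy / sqrt(Sxx*Syy) = 15.75 / 112.472497 ≈ 0.140034

0.1400


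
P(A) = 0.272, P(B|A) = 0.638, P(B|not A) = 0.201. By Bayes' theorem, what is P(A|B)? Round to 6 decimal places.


P(A|B) = P(B|A)*P(A) / P(B), P(B) = P(B|A)*P(A) + P(B|not A)*P(not A)
P(B|A)*P(A) = 0.638 * 0.272 = 0.173536
P(B|not A)*P(not A) = 0.201 * 0.728 = 0.146328
P(B) = 0.173536 + 0.146328 = 0.319864
P(A|B) = 0.173536 / 0.319864 ≈ 0.54253058

0.542531


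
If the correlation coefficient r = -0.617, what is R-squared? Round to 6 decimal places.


R^2 = r^2 = (-0.617)^2 = 0.380689

0.380689


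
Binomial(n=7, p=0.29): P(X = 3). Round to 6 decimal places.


P = C(n,k) * p^k * (1-p)^(n-k)
C(7,3) = 35
p^k = 0.29^3 = 0.024389
(1-p)^(n-k) = 0.71^4 ≈ 0.2541168
P = 35 * 0.024389 * 0.2541168 ≈ 0.216918

0.216918


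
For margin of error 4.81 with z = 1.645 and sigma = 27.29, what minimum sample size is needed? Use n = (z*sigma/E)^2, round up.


z*sigma/E = 1.645 * 27.29 / 4.81 ≈ 9.333067
(z*sigma/E)^2 ≈ 87.106131
round up: n = 88

88


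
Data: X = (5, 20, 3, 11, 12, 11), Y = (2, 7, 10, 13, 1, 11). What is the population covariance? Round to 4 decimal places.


Cov = (1/n)*sum((xi-xbar)(yi-ybar))
n = 6, xbar = 62/6 = 31/3 ≈ 10.333333, ybar = 44/6 = 22/3 ≈ 7.333333
sum((xi-xbar)(yi-ybar)) = 4/3 ≈ 1.333333
Cov = 1.333333 / 6 = 2/9 ≈ 0.222222

0.2222


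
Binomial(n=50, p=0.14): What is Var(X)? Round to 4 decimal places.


Var = n*p*(1-p) = 50 * 0.14 * 0.86 = 6.02

6.0200


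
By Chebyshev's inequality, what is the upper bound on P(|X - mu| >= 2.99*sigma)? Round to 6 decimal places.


P <= 1/k^2
k^2 = 2.99^2 = 8.9401
1/k^2 = 1 / 8.9401 ≈ 0.11185557

0.111856


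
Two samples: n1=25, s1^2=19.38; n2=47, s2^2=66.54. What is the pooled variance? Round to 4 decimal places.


sp^2 = ((n1-1)*s1^2 + (n2-1)*s2^2)/(n1+n2-2)
(n1-1)*s1^2 = 24 * 19.38 = 465.12
(n2-1)*s2^2 = 46 * 66.54 = 3060.84
numerator = 465.12 + 3060.84 = 3525.96
n1+n2-2 = 70
sp^2 = 3525.96 / 70 = 88149/1750 ≈ 50.370857

50.3709


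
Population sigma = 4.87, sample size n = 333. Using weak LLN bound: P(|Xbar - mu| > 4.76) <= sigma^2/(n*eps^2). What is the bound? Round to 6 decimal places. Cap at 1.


bound = min(1, sigma^2/(n*eps^2))
sigma^2 = 4.87^2 = 23.7169
n*eps^2 = 333 * 4.76^2 = 333 * 22.6576 = 7544.9808
sigma^2/(n*eps^2) = 23.7169 / 7544.9808 ≈ 0.00314340

0.003143


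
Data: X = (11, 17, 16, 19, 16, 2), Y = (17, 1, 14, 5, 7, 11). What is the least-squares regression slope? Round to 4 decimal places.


b = sum((xi-xbar)(yi-ybar)) / sum((xi-xbar)^2)
n = 6, xbar = 81/6 = 13.5, ybar = 55/6 ≈ 9.166667
Sxy = sum((xi-xbar)(yi-ybar)) = -85.5
Sxx = sum((xi-xbar)^2) = 193.5
b = Sxy / Sxx = -19/43 ≈ -0.441860

-0.4419


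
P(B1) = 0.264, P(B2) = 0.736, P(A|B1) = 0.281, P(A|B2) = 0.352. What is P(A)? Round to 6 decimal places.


P(A) = P(A|B1)*P(B1) + P(A|B2)*P(B2)
P(A|B1)*P(B1) = 0.281 * 0.264 = 0.074184
P(A|B2)*P(B2) = 0.352 * 0.736 = 0.259072
P(A) = 0.074184 + 0.259072 = 0.333256

0.333256


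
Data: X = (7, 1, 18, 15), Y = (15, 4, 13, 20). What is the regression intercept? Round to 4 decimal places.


a = ybar - b*xbar, where b = sum((xi-xbar)(yi-ybar)) / sum((xi-xbar)^2)
n = 4, xbar = 41/4 = 10.25, ybar = 52/4 = 13
Sxy = sum((xi-xbar)(yi-ybar)) = 110
Sxx = sum((xi-xbar)^2) = 178.75
b = Sxy / Sxx = 8/13 ≈ 0.615385
a = 13 - 0.615385 * 10.25 = 87/13 ≈ 6.692308

6.6923


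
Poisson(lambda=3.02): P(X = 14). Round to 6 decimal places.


P = e^(-lam) * lam^k / k!
e^(-3.02) ≈ 0.04880122
lam^k = 3.02^14 ≈ 5249249.329120
k! = 14! = 87178291200
P = 0.04880122 * 5249249.329120 / 87178291200 ≈ 0.000003

0.000003


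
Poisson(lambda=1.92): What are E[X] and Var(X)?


E[X] = Var(X) = lambda = 1.92

1.92, 1.92


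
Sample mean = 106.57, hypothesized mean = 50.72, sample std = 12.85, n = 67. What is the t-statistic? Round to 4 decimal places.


t = (xbar - mu0) / (s/sqrt(n))
xbar - mu0 = 106.57 - 50.72 = 55.85
sqrt(67) ≈ 8.18535277
s/sqrt(n) = 12.85 / 8.18535277 ≈ 1.56987736
t = 55.85 / 1.56987736 ≈ 35.576027

35.5760


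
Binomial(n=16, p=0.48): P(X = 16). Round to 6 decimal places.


P = C(n,k) * p^k * (1-p)^(n-k)
C(16,16) = 1
p^k = 0.48^16 ≈ 0.000007940718
(1-p)^(n-k) = 0.52^0 = 1
P = 1 * 0.000007940718 * 1 ≈ 0.000008

0.000008


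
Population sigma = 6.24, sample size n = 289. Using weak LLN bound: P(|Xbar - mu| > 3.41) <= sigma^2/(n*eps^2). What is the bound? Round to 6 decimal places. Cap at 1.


bound = min(1, sigma^2/(n*eps^2))
sigma^2 = 6.24^2 = 38.9376
n*eps^2 = 289 * 3.41^2 = 289 * 11.6281 = 3360.5209
sigma^2/(n*eps^2) = 38.9376 / 3360.5209 ≈ 0.01158678

0.011587


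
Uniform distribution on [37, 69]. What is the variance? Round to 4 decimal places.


Var = (b-a)^2 / 12
(b-a)^2 = (69 - 37)^2 = 1024
Var = 1024/12 ≈ 85.333333

85.3333


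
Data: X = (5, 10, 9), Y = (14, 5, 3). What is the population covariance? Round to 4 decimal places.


Cov = (1/n)*sum((xi-xbar)(yi-ybar))
n = 3, xbar = 24/3 = 8, ybar = 22/3 ≈ 7.333333
sum((xi-xbar)(yi-ybar)) = -29
Cov = -29 / 3 = -29/3 ≈ -9.666667

-9.6667


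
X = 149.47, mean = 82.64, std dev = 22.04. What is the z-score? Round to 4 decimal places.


z = (X - mu) / sigma
X - mu = 149.47 - 82.64 = 66.83
z = 66.83 / 22.04 = 6683/2204 ≈ 3.032214

3.0322


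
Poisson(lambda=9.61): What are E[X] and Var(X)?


E[X] = Var(X) = lambda = 9.61

9.61, 9.61


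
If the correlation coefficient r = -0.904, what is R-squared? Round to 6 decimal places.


R^2 = r^2 = (-0.904)^2 = 0.817216

0.817216


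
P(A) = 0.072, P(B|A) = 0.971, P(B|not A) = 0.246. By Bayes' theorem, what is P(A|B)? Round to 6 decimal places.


P(A|B) = P(B|A)*P(A) / P(B), P(B) = P(B|A)*P(A) + P(B|not A)*P(not A)
P(B|A)*P(A) = 0.971 * 0.072 = 0.069912
P(B|not A)*P(not A) = 0.246 * 0.928 = 0.228288
P(B) = 0.069912 + 0.228288 = 0.2982
P(A|B) = 0.069912 / 0.2982 ≈ 0.23444668

0.234447


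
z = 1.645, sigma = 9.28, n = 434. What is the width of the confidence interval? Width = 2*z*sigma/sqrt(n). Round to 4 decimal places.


width = 2*z*sigma/sqrt(n)
2*z*sigma = 2 * 1.645 * 9.28 = 30.5312
sqrt(434) ≈ 20.832667
width = 30.5312 / 20.832667 ≈ 1.465544

1.4655


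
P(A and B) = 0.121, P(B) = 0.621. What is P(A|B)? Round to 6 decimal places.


P(A|B) = P(A and B) / P(B) = 0.121 / 0.621 = 121/621 ≈ 0.19484702

0.194847


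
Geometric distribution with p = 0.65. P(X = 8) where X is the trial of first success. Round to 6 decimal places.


P = (1-p)^(k-1) * p
(1-p)^(k-1) = 0.35^7 ≈ 0.0006433930
P = 0.0006433930 * 0.65 ≈ 0.0004182054

0.000418


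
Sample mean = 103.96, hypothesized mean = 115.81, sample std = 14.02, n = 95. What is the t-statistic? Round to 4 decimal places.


t = (xbar - mu0) / (s/sqrt(n))
xbar - mu0 = 103.96 - 115.81 = -11.85
sqrt(95) ≈ 9.74679434
s/sqrt(n) = 14.02 / 9.74679434 ≈ 1.43842165
t = -11.85 / 1.43842165 ≈ -8.238196

-8.2382


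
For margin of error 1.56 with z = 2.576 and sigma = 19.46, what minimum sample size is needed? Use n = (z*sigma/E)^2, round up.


z*sigma/E = 2.576 * 19.46 / 1.56 = 156653/4875 ≈ 32.133949
(z*sigma/E)^2 ≈ 1032.590660
round up: n = 1033

1033


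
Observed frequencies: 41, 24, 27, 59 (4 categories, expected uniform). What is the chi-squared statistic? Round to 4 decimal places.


chi2 = sum((O-E)^2/E), E = total/4
total = 151, E = 151/4 = 37.75
(41 - 37.75)^2 / 37.75 = 10.5625 / 37.75 = 169/604 ≈ 0.279801
(24 - 37.75)^2 / 37.75 = 189.0625 / 37.75 = 3025/604 ≈ 5.008278
(27 - 37.75)^2 / 37.75 = 115.5625 / 37.75 = 1849/604 ≈ 3.061258
(59 - 37.75)^2 / 37.75 = 451.5625 / 37.75 = 7225/604 ≈ 11.961921
chi2 = 3067/151 ≈ 20.311258

20.3113


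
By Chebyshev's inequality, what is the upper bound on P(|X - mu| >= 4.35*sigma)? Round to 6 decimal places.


P <= 1/k^2
k^2 = 4.35^2 = 18.9225
1/k^2 = 1 / 18.9225 = 400/7569 ≈ 0.05284714

0.052847


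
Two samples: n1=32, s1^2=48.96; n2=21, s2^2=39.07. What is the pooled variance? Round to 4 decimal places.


sp^2 = ((n1-1)*s1^2 + (n2-1)*s2^2)/(n1+n2-2)
(n1-1)*s1^2 = 31 * 48.96 = 1517.76
(n2-1)*s2^2 = 20 * 39.07 = 781.4
numerator = 1517.76 + 781.4 = 2299.16
n1+n2-2 = 51
sp^2 = 2299.16 / 51 = 57479/1275 ≈ 45.081569

45.0816


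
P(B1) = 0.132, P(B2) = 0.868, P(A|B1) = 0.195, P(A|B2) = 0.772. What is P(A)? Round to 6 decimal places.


P(A) = P(A|B1)*P(B1) + P(A|B2)*P(B2)
P(A|B1)*P(B1) = 0.195 * 0.132 = 0.02574
P(A|B2)*P(B2) = 0.772 * 0.868 = 0.670096
P(A) = 0.02574 + 0.670096 = 0.695836

0.695836


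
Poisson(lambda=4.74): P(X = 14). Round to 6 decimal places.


P = e^(-lam) * lam^k / k!
e^(-4.74) ≈ 0.008738646
lam^k = 4.74^14 ≈ 2889992950.798742
k! = 14! = 87178291200
P = 0.008738646 * 2889992950.798742 / 87178291200 ≈ 0.000290

0.000290


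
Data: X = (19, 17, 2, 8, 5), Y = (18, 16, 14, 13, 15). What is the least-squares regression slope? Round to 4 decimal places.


b = sum((xi-xbar)(yi-ybar)) / sum((xi-xbar)^2)
n = 5, xbar = 51/5 = 10.2, ybar = 76/5 = 15.2
Sxy = sum((xi-xbar)(yi-ybar)) = 45.8
Sxx = sum((xi-xbar)^2) = 222.8
b = Sxy / Sxx = 229/1114 ≈ 0.205566

0.2056


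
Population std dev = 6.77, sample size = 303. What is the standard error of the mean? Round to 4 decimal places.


SE = sigma / sqrt(n)
sqrt(303) ≈ 17.406895
SE = 6.77 / 17.406895 ≈ 0.388926

0.3889


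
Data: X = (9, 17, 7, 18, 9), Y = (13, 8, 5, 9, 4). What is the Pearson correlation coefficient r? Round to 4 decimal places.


r = sum((xi-xbar)(yi-ybar)) / sqrt(sum((xi-xbar)^2) * sum((yi-ybar)^2))
n = 5, xbar = 60/5 = 12, ybar = 39/5 = 7.8
Sxy = sum((xi-xbar)(yi-ybar)) = 18
Sxx = sum((xi-xbar)^2) = 104
Syy = sum((yi-ybar)^2) = 50.8
sqrt(Sxx*Syy) ≈ 72.685624
r = Sxy / sqrt(Sxx*Syy) = 18 / 72.685624 ≈ 0.247642

0.2476


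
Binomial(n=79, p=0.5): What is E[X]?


E[X] = n*p = 79 * 0.5 = 39.5

39.5


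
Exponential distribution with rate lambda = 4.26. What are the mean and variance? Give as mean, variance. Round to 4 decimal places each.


mean = 1/lam, var = 1/lam^2
mean = 1 / 4.26 = 50/213 ≈ 0.234742
lam^2 = 4.26^2 = 18.1476
var = 1 / 18.1476 ≈ 0.055104

0.2347, 0.0551


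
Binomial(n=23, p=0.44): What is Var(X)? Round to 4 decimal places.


Var = n*p*(1-p) = 23 * 0.44 * 0.56 = 5.6672

5.6672


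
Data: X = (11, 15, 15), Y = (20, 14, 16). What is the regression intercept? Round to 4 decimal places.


a = ybar - b*xbar, where b = sum((xi-xbar)(yi-ybar)) / sum((xi-xbar)^2)
n = 3, xbar = 41/3 ≈ 13.666667, ybar = 50/3 ≈ 16.666667
Sxy = sum((xi-xbar)(yi-ybar)) = -40/3 ≈ -13.333333
Sxx = sum((xi-xbar)^2) = 32/3 ≈ 10.666667
b = Sxy / Sxx = -1.25
a = 16.666667 - (-1.25) * 13.666667 = 33.75

33.7500


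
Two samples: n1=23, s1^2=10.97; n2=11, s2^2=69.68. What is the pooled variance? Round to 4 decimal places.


sp^2 = ((n1-1)*s1^2 + (n2-1)*s2^2)/(n1+n2-2)
(n1-1)*s1^2 = 22 * 10.97 = 241.34
(n2-1)*s2^2 = 10 * 69.68 = 696.8
numerator = 241.34 + 696.8 = 938.14
n1+n2-2 = 32
sp^2 = 938.14 / 32 = 29.316875

29.3169


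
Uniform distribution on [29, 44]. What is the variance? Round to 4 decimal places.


Var = (b-a)^2 / 12
(b-a)^2 = (44 - 29)^2 = 225
Var = 225/12 = 18.75

18.7500


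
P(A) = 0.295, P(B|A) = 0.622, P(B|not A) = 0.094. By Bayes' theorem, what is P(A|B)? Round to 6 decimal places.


P(A|B) = P(B|A)*P(A) / P(B), P(B) = P(B|A)*P(A) + P(B|not A)*P(not A)
P(B|A)*P(A) = 0.622 * 0.295 = 0.18349
P(B|not A)*P(not A) = 0.094 * 0.705 = 0.06627
P(B) = 0.18349 + 0.06627 = 0.24976
P(A|B) = 0.18349 / 0.24976 ≈ 0.73466528

0.734665


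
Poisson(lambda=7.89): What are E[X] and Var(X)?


E[X] = Var(X) = lambda = 7.89

7.89, 7.89


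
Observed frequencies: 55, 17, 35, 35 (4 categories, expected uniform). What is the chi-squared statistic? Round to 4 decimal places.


chi2 = sum((O-E)^2/E), E = total/4
total = 142, E = 142/4 = 35.5
(55 - 35.5)^2 / 35.5 = 380.25 / 35.5 = 1521/142 ≈ 10.711268
(17 - 35.5)^2 / 35.5 = 342.25 / 35.5 = 1369/142 ≈ 9.640845
(35 - 35.5)^2 / 35.5 = 0.25 / 35.5 = 1/142 ≈ 0.007042
(35 - 35.5)^2 / 35.5 = 0.25 / 35.5 = 1/142 ≈ 0.007042
chi2 = 1446/71 ≈ 20.366197

20.3662


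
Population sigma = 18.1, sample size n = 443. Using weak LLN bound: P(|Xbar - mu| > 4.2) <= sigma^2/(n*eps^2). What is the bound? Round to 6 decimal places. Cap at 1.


bound = min(1, sigma^2/(n*eps^2))
sigma^2 = 18.1^2 = 327.61
n*eps^2 = 443 * 4.2^2 = 443 * 17.64 = 7814.52
sigma^2/(n*eps^2) = 327.61 / 7814.52 ≈ 0.04192324

0.041923


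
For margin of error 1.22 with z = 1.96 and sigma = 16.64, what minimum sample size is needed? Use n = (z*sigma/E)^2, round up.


z*sigma/E = 1.96 * 16.64 / 1.22 = 40768/1525 ≈ 26.733115
(z*sigma/E)^2 ≈ 714.659424
round up: n = 715

715


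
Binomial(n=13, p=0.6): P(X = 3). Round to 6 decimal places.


P = C(n,k) * p^k * (1-p)^(n-k)
C(13,3) = 286
p^k = 0.6^3 = 0.216
(1-p)^(n-k) = 0.4^10 = 0.0001048576
P = 286 * 0.216 * 0.0001048576 ≈ 0.006478

0.006478


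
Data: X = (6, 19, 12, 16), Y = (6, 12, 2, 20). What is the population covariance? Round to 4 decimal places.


Cov = (1/n)*sum((xi-xbar)(yi-ybar))
n = 4, xbar = 53/4 = 13.25, ybar = 40/4 = 10
sum((xi-xbar)(yi-ybar)) = 78
Cov = 78 / 4 = 19.5

19.5000


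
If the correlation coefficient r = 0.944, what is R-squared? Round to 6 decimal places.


R^2 = r^2 = (0.944)^2 = 0.891136

0.891136


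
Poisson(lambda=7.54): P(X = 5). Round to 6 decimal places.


P = e^(-lam) * lam^k / k!
e^(-7.54) ≈ 0.0005313976
lam^k = 7.54^5 ≈ 24370.067346
k! = 5! = 120
P = 0.0005313976 * 24370.067346 / 120 ≈ 0.107918

0.107918


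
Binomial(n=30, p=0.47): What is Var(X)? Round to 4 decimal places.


Var = n*p*(1-p) = 30 * 0.47 * 0.53 = 7.473

7.4730


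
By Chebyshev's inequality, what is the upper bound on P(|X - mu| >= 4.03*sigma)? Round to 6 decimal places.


P <= 1/k^2
k^2 = 4.03^2 = 16.2409
1/k^2 = 1 / 16.2409 ≈ 0.06157294

0.061573


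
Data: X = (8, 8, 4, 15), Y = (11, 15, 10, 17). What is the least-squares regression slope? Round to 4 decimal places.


b = sum((xi-xbar)(yi-ybar)) / sum((xi-xbar)^2)
n = 4, xbar = 35/4 = 8.75, ybar = 53/4 = 13.25
Sxy = sum((xi-xbar)(yi-ybar)) = 39.25
Sxx = sum((xi-xbar)^2) = 62.75
b = Sxy / Sxx = 157/251 ≈ 0.625498

0.6255


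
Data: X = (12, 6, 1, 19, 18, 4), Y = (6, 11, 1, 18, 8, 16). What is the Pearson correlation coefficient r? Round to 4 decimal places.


r = sum((xi-xbar)(yi-ybar)) / sqrt(sum((xi-xbar)^2) * sum((yi-ybar)^2))
n = 6, xbar = 60/6 = 10, ybar = 60/6 = 10
Sxy = sum((xi-xbar)(yi-ybar)) = 89
Sxx = sum((xi-xbar)^2) = 282
Syy = sum((yi-ybar)^2) = 202
sqrt(Sxx*Syy) ≈ 238.671322
r = Sxy / sqrt(Sxx*Syy) = 89 / 238.671322 ≈ 0.372898

0.3729


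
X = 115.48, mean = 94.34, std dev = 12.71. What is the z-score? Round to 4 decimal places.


z = (X - mu) / sigma
X - mu = 115.48 - 94.34 = 21.14
z = 21.14 / 12.71 = 2114/1271 ≈ 1.663257

1.6633


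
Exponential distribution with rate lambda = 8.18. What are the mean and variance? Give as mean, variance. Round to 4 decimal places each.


mean = 1/lam, var = 1/lam^2
mean = 1 / 8.18 = 50/409 ≈ 0.122249
lam^2 = 8.18^2 = 66.9124
var = 1 / 66.9124 ≈ 0.014945

0.1222, 0.0149


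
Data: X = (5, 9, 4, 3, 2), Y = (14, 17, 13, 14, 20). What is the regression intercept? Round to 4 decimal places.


a = ybar - b*xbar, where b = sum((xi-xbar)(yi-ybar)) / sum((xi-xbar)^2)
n = 5, xbar = 23/5 = 4.6, ybar = 78/5 = 15.6
Sxy = sum((xi-xbar)(yi-ybar)) = -1.8
Sxx = sum((xi-xbar)^2) = 29.2
b = Sxy / Sxx = -9/146 ≈ -0.061644
a = 15.6 - (-0.061644) * 4.6 = 2319/146 ≈ 15.883562

15.8836


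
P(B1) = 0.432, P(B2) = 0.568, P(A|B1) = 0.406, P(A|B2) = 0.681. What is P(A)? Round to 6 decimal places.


P(A) = P(A|B1)*P(B1) + P(A|B2)*P(B2)
P(A|B1)*P(B1) = 0.406 * 0.432 = 0.175392
P(A|B2)*P(B2) = 0.681 * 0.568 = 0.386808
P(A) = 0.175392 + 0.386808 = 0.5622

0.562200


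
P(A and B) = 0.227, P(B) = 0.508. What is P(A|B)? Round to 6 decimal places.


P(A|B) = P(A and B) / P(B) = 0.227 / 0.508 = 227/508 ≈ 0.44685039

0.446850


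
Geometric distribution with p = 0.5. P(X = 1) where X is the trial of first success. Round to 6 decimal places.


P = (1-p)^(k-1) * p
(1-p)^(k-1) = 0.5^0 = 1
P = 1 * 0.5 = 0.5

0.500000


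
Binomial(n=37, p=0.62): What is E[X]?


E[X] = n*p = 37 * 0.62 = 22.94

22.94


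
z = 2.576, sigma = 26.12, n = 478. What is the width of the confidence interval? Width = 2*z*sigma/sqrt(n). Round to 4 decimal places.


width = 2*z*sigma/sqrt(n)
2*z*sigma = 2 * 2.576 * 26.12 = 134.57024
sqrt(478) ≈ 21.863211
width = 134.57024 / 21.863211 ≈ 6.155100

6.1551


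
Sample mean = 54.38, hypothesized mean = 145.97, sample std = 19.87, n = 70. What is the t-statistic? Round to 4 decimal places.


t = (xbar - mu0) / (s/sqrt(n))
xbar - mu0 = 54.38 - 145.97 = -91.59
sqrt(70) ≈ 8.36660027
s/sqrt(n) = 19.87 / 8.36660027 ≈ 2.37491925
t = -91.59 / 2.37491925 ≈ -38.565522

-38.5655


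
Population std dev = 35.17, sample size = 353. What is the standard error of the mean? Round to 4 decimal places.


SE = sigma / sqrt(n)
sqrt(353) ≈ 18.788294
SE = 35.17 / 18.788294 ≈ 1.871910

1.8719


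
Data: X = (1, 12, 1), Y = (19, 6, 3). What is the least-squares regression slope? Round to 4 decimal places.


b = sum((xi-xbar)(yi-ybar)) / sum((xi-xbar)^2)
n = 3, xbar = 14/3 ≈ 4.666667, ybar = 28/3 ≈ 9.333333
Sxy = sum((xi-xbar)(yi-ybar)) = -110/3 ≈ -36.666667
Sxx = sum((xi-xbar)^2) = 242/3 ≈ 80.666667
b = Sxy / Sxx = -5/11 ≈ -0.454545

-0.4545


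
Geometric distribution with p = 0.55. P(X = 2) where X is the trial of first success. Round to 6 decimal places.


P = (1-p)^(k-1) * p
(1-p)^(k-1) = 0.45^1 = 0.45
P = 0.45 * 0.55 = 0.2475

0.247500


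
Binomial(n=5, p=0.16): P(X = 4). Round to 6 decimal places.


P = C(n,k) * p^k * (1-p)^(n-k)
C(5,4) = 5
p^k = 0.16^4 = 0.00065536
(1-p)^(n-k) = 0.84^1 = 0.84
P = 5 * 0.00065536 * 0.84 ≈ 0.002753

0.002753


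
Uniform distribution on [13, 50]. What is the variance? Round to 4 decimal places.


Var = (b-a)^2 / 12
(b-a)^2 = (50 - 13)^2 = 1369
Var = 1369/12 ≈ 114.083333

114.0833


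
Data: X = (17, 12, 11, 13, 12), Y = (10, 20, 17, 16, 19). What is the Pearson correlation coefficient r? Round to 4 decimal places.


r = sum((xi-xbar)(yi-ybar)) / sqrt(sum((xi-xbar)^2) * sum((yi-ybar)^2))
n = 5, xbar = 65/5 = 13, ybar = 82/5 = 16.4
Sxy = sum((xi-xbar)(yi-ybar)) = -33
Sxx = sum((xi-xbar)^2) = 22
Syy = sum((yi-ybar)^2) = 61.2
sqrt(Sxx*Syy) ≈ 36.693324
r = Sxy / sqrt(Sxx*Syy) = -33 / 36.693324 ≈ -0.899346

-0.8993


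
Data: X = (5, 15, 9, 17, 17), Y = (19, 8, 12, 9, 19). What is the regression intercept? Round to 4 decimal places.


a = ybar - b*xbar, where b = sum((xi-xbar)(yi-ybar)) / sum((xi-xbar)^2)
n = 5, xbar = 63/5 = 12.6, ybar = 67/5 = 13.4
Sxy = sum((xi-xbar)(yi-ybar)) = -45.2
Sxx = sum((xi-xbar)^2) = 115.2
b = Sxy / Sxx = -113/288 ≈ -0.392361
a = 13.4 - (-0.392361) * 12.6 = 18.34375

18.3438


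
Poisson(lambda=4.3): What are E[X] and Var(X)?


E[X] = Var(X) = lambda = 4.3

4.3, 4.3


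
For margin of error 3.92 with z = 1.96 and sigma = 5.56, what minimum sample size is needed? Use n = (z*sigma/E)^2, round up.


z*sigma/E = 1.96 * 5.56 / 3.92 = 2.78
(z*sigma/E)^2 = 7.7284
round up: n = 8

8


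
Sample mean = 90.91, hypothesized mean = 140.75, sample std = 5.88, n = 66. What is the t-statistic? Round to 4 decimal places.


t = (xbar - mu0) / (s/sqrt(n))
xbar - mu0 = 90.91 - 140.75 = -49.84
sqrt(66) ≈ 8.12403840
s/sqrt(n) = 5.88 / 8.12403840 ≈ 0.72377797
t = -49.84 / 0.72377797 ≈ -68.860897

-68.8609


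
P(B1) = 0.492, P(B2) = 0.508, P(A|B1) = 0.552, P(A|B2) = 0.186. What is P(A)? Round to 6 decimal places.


P(A) = P(A|B1)*P(B1) + P(A|B2)*P(B2)
P(A|B1)*P(B1) = 0.552 * 0.492 = 0.271584
P(A|B2)*P(B2) = 0.186 * 0.508 = 0.094488
P(A) = 0.271584 + 0.094488 = 0.366072

0.366072


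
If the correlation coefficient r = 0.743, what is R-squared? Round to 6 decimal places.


R^2 = r^2 = (0.743)^2 = 0.552049

0.552049


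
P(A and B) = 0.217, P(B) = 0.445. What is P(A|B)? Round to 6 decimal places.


P(A|B) = P(A and B) / P(B) = 0.217 / 0.445 = 217/445 ≈ 0.48764045

0.487640


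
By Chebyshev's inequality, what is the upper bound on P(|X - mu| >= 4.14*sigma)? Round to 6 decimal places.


P <= 1/k^2
k^2 = 4.14^2 = 17.1396
1/k^2 = 1 / 17.1396 ≈ 0.05834442

0.058344


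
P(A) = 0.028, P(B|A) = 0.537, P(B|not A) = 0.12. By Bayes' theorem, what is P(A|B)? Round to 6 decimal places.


P(A|B) = P(B|A)*P(A) / P(B), P(B) = P(B|A)*P(A) + P(B|not A)*P(not A)
P(B|A)*P(A) = 0.537 * 0.028 = 0.015036
P(B|not A)*P(not A) = 0.12 * 0.972 = 0.11664
P(B) = 0.015036 + 0.11664 = 0.131676
P(A|B) = 0.015036 / 0.131676 ≈ 0.11418937

0.114189


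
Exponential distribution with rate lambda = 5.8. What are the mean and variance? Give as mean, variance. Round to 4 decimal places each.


mean = 1/lam, var = 1/lam^2
mean = 1 / 5.8 = 5/29 ≈ 0.172414
lam^2 = 5.8^2 = 33.64
var = 1 / 33.64 = 25/841 ≈ 0.029727

0.1724, 0.0297


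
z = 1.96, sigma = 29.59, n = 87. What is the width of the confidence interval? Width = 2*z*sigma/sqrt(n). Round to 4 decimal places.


width = 2*z*sigma/sqrt(n)
2*z*sigma = 2 * 1.96 * 29.59 = 115.9928
sqrt(87) ≈ 9.327379
width = 115.9928 / 9.327379 ≈ 12.435733

12.4357


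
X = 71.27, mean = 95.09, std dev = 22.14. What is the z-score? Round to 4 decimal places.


z = (X - mu) / sigma
X - mu = 71.27 - 95.09 = -23.82
z = -23.82 / 22.14 = -397/369 ≈ -1.075881

-1.0759


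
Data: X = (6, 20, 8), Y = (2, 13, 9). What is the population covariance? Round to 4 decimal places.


Cov = (1/n)*sum((xi-xbar)(yi-ybar))
n = 3, xbar = 34/3 ≈ 11.333333, ybar = 24/3 = 8
sum((xi-xbar)(yi-ybar)) = 72
Cov = 72 / 3 = 24

24.0000


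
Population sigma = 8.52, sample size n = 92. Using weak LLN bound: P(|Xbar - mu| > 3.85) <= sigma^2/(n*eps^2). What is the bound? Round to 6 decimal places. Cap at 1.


bound = min(1, sigma^2/(n*eps^2))
sigma^2 = 8.52^2 = 72.5904
n*eps^2 = 92 * 3.85^2 = 92 * 14.8225 = 1363.67
sigma^2/(n*eps^2) = 72.5904 / 1363.67 ≈ 0.05323165

0.053232


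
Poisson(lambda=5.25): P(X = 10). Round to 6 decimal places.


P = e^(-lam) * lam^k / k!
e^(-5.25) ≈ 0.005247518
lam^k = 5.25^10 ≈ 15907174.089623
k! = 10! = 3628800
P = 0.005247518 * 15907174.089623 / 3628800 ≈ 0.023003

0.023003


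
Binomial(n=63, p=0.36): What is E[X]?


E[X] = n*p = 63 * 0.36 = 22.68

22.68


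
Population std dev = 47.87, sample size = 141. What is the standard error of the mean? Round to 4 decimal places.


SE = sigma / sqrt(n)
sqrt(141) ≈ 11.874342
SE = 47.87 / 11.874342 ≈ 4.031381

4.0314


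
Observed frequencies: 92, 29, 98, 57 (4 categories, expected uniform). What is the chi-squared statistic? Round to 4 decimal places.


chi2 = sum((O-E)^2/E), E = total/4
total = 276, E = 276/4 = 69
(92 - 69)^2 / 69 = 529 / 69 = 23/3 ≈ 7.666667
(29 - 69)^2 / 69 = 1600 / 69 = 1600/69 ≈ 23.188406
(98 - 69)^2 / 69 = 841 / 69 = 841/69 ≈ 12.188406
(57 - 69)^2 / 69 = 144 / 69 = 48/23 ≈ 2.086957
chi2 = 1038/23 ≈ 45.130435

45.1304


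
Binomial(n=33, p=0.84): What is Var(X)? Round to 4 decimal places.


Var = n*p*(1-p) = 33 * 0.84 * 0.16 = 4.4352

4.4352


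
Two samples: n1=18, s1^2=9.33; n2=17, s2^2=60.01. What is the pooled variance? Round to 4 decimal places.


sp^2 = ((n1-1)*s1^2 + (n2-1)*s2^2)/(n1+n2-2)
(n1-1)*s1^2 = 17 * 9.33 = 158.61
(n2-1)*s2^2 = 16 * 60.01 = 960.16
numerator = 158.61 + 960.16 = 1118.77
n1+n2-2 = 33
sp^2 = 1118.77 / 33 = 111877/3300 ≈ 33.902121

33.9021


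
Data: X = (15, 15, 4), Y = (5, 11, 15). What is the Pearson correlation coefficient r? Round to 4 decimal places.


r = sum((xi-xbar)(yi-ybar)) / sqrt(sum((xi-xbar)^2) * sum((yi-ybar)^2))
n = 3, xbar = 34/3 ≈ 11.333333, ybar = 31/3 ≈ 10.333333
Sxy = sum((xi-xbar)(yi-ybar)) = -154/3 ≈ -51.333333
Sxx = sum((xi-xbar)^2) = 242/3 ≈ 80.666667
Syy = sum((yi-ybar)^2) = 152/3 ≈ 50.666667
sqrt(Sxx*Syy) ≈ 63.930518
r = Sxy / sqrt(Sxx*Syy) = -51.333333 / 63.930518 ≈ -0.802955

-0.8030


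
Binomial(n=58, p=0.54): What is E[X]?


E[X] = n*p = 58 * 0.54 = 31.32

31.32


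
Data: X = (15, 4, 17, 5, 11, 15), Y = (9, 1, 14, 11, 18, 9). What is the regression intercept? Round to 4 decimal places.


a = ybar - b*xbar, where b = sum((xi-xbar)(yi-ybar)) / sum((xi-xbar)^2)
n = 6, xbar = 67/6 ≈ 11.166667, ybar = 62/6 = 31/3 ≈ 10.333333
Sxy = sum((xi-xbar)(yi-ybar)) = 218/3 ≈ 72.666667
Sxx = sum((xi-xbar)^2) = 917/6 ≈ 152.833333
b = Sxy / Sxx = 436/917 ≈ 0.475463
a = 10.333333 - 0.475463 * 11.166667 = 4607/917 ≈ 5.023991

5.0240


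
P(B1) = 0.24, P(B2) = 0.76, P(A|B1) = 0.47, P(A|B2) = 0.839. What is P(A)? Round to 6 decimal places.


P(A) = P(A|B1)*P(B1) + P(A|B2)*P(B2)
P(A|B1)*P(B1) = 0.47 * 0.24 = 0.1128
P(A|B2)*P(B2) = 0.839 * 0.76 = 0.63764
P(A) = 0.1128 + 0.63764 = 0.75044

0.750440


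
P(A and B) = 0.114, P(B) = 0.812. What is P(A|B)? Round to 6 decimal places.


P(A|B) = P(A and B) / P(B) = 0.114 / 0.812 = 57/406 ≈ 0.14039409

0.140394


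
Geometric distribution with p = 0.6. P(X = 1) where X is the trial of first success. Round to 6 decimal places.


P = (1-p)^(k-1) * p
(1-p)^(k-1) = 0.4^0 = 1
P = 1 * 0.6 = 0.6

0.600000


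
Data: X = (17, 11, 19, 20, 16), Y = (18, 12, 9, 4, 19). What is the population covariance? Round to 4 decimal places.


Cov = (1/n)*sum((xi-xbar)(yi-ybar))
n = 5, xbar = 83/5 = 16.6, ybar = 62/5 = 12.4
sum((xi-xbar)(yi-ybar)) = -36.2
Cov = -36.2 / 5 = -7.24

-7.2400


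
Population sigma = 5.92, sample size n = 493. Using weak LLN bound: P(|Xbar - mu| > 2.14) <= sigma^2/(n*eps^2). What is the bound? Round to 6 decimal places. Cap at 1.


bound = min(1, sigma^2/(n*eps^2))
sigma^2 = 5.92^2 = 35.0464
n*eps^2 = 493 * 2.14^2 = 493 * 4.5796 = 2257.7428
sigma^2/(n*eps^2) = 35.0464 / 2257.7428 ≈ 0.01552276

0.015523


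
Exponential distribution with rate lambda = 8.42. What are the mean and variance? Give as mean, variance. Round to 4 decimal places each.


mean = 1/lam, var = 1/lam^2
mean = 1 / 8.42 = 50/421 ≈ 0.118765
lam^2 = 8.42^2 = 70.8964
var = 1 / 70.8964 ≈ 0.014105

0.1188, 0.0141


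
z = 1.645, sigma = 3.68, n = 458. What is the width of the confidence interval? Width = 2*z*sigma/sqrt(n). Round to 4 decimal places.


width = 2*z*sigma/sqrt(n)
2*z*sigma = 2 * 1.645 * 3.68 = 12.1072
sqrt(458) ≈ 21.400935
width = 12.1072 / 21.400935 ≈ 0.565732

0.5657


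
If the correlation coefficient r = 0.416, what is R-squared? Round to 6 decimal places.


R^2 = r^2 = (0.416)^2 = 0.173056

0.173056


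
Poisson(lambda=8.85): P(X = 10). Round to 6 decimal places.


P = e^(-lam) * lam^k / k!
e^(-8.85) ≈ 0.0001433817
lam^k = 8.85^10 ≈ 2947356754.457966
k! = 10! = 3628800
P = 0.0001433817 * 2947356754.457966 / 3628800 ≈ 0.116456

0.116456


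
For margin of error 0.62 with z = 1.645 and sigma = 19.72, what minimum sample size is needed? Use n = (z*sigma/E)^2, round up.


z*sigma/E = 1.645 * 19.72 / 0.62 = 162197/3100 ≈ 52.321613
(z*sigma/E)^2 ≈ 2737.551177
round up: n = 2738

2738


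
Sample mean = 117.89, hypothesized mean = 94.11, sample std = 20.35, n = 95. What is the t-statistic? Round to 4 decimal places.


t = (xbar - mu0) / (s/sqrt(n))
xbar - mu0 = 117.89 - 94.11 = 23.78
sqrt(95) ≈ 9.74679434
s/sqrt(n) = 20.35 / 9.74679434 ≈ 2.08786595
t = 23.78 / 2.08786595 ≈ 11.389620

11.3896


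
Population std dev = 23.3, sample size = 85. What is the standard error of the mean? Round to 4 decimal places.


SE = sigma / sqrt(n)
sqrt(85) ≈ 9.219544
SE = 23.3 / 9.219544 ≈ 2.527240

2.5272


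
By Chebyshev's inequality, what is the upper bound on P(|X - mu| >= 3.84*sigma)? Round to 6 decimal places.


P <= 1/k^2
k^2 = 3.84^2 = 14.7456
1/k^2 = 1 / 14.7456 = 625/9216 ≈ 0.06781684

0.067817


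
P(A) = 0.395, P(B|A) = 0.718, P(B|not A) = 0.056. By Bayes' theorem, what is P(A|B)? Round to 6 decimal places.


P(A|B) = P(B|A)*P(A) / P(B), P(B) = P(B|A)*P(A) + P(B|not A)*P(not A)
P(B|A)*P(A) = 0.718 * 0.395 = 0.28361
P(B|not A)*P(not A) = 0.056 * 0.605 = 0.03388
P(B) = 0.28361 + 0.03388 = 0.31749
P(A|B) = 0.28361 / 0.31749 ≈ 0.89328798

0.893288


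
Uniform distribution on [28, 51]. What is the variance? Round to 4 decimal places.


Var = (b-a)^2 / 12
(b-a)^2 = (51 - 28)^2 = 529
Var = 529/12 ≈ 44.083333

44.0833


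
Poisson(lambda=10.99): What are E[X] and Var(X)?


E[X] = Var(X) = lambda = 10.99

10.99, 10.99


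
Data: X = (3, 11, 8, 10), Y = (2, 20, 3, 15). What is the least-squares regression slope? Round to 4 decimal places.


b = sum((xi-xbar)(yi-ybar)) / sum((xi-xbar)^2)
n = 4, xbar = 32/4 = 8, ybar = 40/4 = 10
Sxy = sum((xi-xbar)(yi-ybar)) = 80
Sxx = sum((xi-xbar)^2) = 38
b = Sxy / Sxx = 40/19 ≈ 2.105263

2.1053


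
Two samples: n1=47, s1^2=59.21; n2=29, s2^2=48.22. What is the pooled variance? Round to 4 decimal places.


sp^2 = ((n1-1)*s1^2 + (n2-1)*s2^2)/(n1+n2-2)
(n1-1)*s1^2 = 46 * 59.21 = 2723.66
(n2-1)*s2^2 = 28 * 48.22 = 1350.16
numerator = 2723.66 + 1350.16 = 4073.82
n1+n2-2 = 74
sp^2 = 4073.82 / 74 = 203691/3700 ≈ 55.051622

55.0516


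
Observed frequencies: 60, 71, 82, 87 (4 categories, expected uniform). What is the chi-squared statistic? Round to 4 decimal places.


chi2 = sum((O-E)^2/E), E = total/4
total = 300, E = 300/4 = 75
(60 - 75)^2 / 75 = 225 / 75 = 3
(71 - 75)^2 / 75 = 16 / 75 = 16/75 ≈ 0.213333
(82 - 75)^2 / 75 = 49 / 75 = 49/75 ≈ 0.653333
(87 - 75)^2 / 75 = 144 / 75 = 1.92
chi2 = 434/75 ≈ 5.786667

5.7867


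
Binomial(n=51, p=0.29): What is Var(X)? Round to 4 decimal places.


Var = n*p*(1-p) = 51 * 0.29 * 0.71 = 10.5009

10.5009


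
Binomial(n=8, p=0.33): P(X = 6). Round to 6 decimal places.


P = C(n,k) * p^k * (1-p)^(n-k)
C(8,6) = 28
p^k = 0.33^6 ≈ 0.001291468
(1-p)^(n-k) = 0.67^2 = 0.4489
P = 28 * 0.001291468 * 0.4489 ≈ 0.016233

0.016233


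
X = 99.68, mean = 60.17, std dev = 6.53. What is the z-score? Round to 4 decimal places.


z = (X - mu) / sigma
X - mu = 99.68 - 60.17 = 39.51
z = 39.51 / 6.53 = 3951/653 ≈ 6.050536

6.0505


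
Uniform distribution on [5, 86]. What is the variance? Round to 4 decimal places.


Var = (b-a)^2 / 12
(b-a)^2 = (86 - 5)^2 = 6561
Var = 6561/12 = 546.75

546.7500


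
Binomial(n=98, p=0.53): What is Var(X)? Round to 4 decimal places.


Var = n*p*(1-p) = 98 * 0.53 * 0.47 = 24.4118

24.4118


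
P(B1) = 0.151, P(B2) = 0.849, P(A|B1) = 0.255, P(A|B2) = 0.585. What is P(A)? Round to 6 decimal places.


P(A) = P(A|B1)*P(B1) + P(A|B2)*P(B2)
P(A|B1)*P(B1) = 0.255 * 0.151 = 0.038505
P(A|B2)*P(B2) = 0.585 * 0.849 = 0.496665
P(A) = 0.038505 + 0.496665 = 0.53517

0.535170
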